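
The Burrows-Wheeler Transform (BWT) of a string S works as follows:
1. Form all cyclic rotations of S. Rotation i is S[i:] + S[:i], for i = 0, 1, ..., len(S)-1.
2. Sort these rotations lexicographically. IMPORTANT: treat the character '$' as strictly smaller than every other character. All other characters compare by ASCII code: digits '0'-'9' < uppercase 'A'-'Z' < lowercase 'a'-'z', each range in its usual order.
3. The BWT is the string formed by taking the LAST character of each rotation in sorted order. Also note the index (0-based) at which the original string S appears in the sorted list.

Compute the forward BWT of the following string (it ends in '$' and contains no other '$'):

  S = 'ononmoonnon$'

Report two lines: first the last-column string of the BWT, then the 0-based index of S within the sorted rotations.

Answer: nnooononno$m
10

Derivation:
All 12 rotations (rotation i = S[i:]+S[:i]):
  rot[0] = ononmoonnon$
  rot[1] = nonmoonnon$o
  rot[2] = onmoonnon$on
  rot[3] = nmoonnon$ono
  rot[4] = moonnon$onon
  rot[5] = oonnon$ononm
  rot[6] = onnon$ononmo
  rot[7] = nnon$ononmoo
  rot[8] = non$ononmoon
  rot[9] = on$ononmoonn
  rot[10] = n$ononmoonno
  rot[11] = $ononmoonnon
Sorted (with $ < everything):
  sorted[0] = $ononmoonnon  (last char: 'n')
  sorted[1] = moonnon$onon  (last char: 'n')
  sorted[2] = n$ononmoonno  (last char: 'o')
  sorted[3] = nmoonnon$ono  (last char: 'o')
  sorted[4] = nnon$ononmoo  (last char: 'o')
  sorted[5] = non$ononmoon  (last char: 'n')
  sorted[6] = nonmoonnon$o  (last char: 'o')
  sorted[7] = on$ononmoonn  (last char: 'n')
  sorted[8] = onmoonnon$on  (last char: 'n')
  sorted[9] = onnon$ononmo  (last char: 'o')
  sorted[10] = ononmoonnon$  (last char: '$')
  sorted[11] = oonnon$ononm  (last char: 'm')
Last column: nnooononno$m
Original string S is at sorted index 10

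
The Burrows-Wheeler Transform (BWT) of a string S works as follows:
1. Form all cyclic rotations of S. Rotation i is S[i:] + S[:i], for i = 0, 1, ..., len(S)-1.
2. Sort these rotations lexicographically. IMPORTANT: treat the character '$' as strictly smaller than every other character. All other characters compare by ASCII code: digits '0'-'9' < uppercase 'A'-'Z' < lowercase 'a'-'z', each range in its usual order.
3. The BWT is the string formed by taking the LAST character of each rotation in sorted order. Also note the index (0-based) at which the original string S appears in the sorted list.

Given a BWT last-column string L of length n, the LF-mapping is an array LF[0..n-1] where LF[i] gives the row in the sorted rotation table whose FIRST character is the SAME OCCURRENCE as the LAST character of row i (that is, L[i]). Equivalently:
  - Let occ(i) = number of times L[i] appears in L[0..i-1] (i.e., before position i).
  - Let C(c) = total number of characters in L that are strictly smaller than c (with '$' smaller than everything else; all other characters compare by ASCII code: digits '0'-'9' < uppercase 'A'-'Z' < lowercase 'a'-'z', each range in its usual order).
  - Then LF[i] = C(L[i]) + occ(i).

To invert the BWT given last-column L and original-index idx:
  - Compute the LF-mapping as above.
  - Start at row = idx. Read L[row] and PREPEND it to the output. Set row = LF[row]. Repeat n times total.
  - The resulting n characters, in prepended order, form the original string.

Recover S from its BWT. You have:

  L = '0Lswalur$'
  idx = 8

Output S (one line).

LF mapping: 1 2 6 8 3 4 7 5 0
Walk LF starting at row 8, prepending L[row]:
  step 1: row=8, L[8]='$', prepend. Next row=LF[8]=0
  step 2: row=0, L[0]='0', prepend. Next row=LF[0]=1
  step 3: row=1, L[1]='L', prepend. Next row=LF[1]=2
  step 4: row=2, L[2]='s', prepend. Next row=LF[2]=6
  step 5: row=6, L[6]='u', prepend. Next row=LF[6]=7
  step 6: row=7, L[7]='r', prepend. Next row=LF[7]=5
  step 7: row=5, L[5]='l', prepend. Next row=LF[5]=4
  step 8: row=4, L[4]='a', prepend. Next row=LF[4]=3
  step 9: row=3, L[3]='w', prepend. Next row=LF[3]=8
Reversed output: walrusL0$

Answer: walrusL0$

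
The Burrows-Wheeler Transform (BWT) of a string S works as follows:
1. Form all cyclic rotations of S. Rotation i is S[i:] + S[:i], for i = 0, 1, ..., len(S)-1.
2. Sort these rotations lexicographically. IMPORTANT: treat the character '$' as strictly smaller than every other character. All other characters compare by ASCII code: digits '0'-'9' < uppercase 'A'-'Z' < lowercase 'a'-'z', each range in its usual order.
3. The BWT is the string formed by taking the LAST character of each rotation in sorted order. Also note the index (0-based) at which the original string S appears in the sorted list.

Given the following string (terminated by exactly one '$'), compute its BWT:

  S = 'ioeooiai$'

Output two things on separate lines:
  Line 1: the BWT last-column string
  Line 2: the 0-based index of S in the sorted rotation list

Answer: iioao$ioe
5

Derivation:
All 9 rotations (rotation i = S[i:]+S[:i]):
  rot[0] = ioeooiai$
  rot[1] = oeooiai$i
  rot[2] = eooiai$io
  rot[3] = ooiai$ioe
  rot[4] = oiai$ioeo
  rot[5] = iai$ioeoo
  rot[6] = ai$ioeooi
  rot[7] = i$ioeooia
  rot[8] = $ioeooiai
Sorted (with $ < everything):
  sorted[0] = $ioeooiai  (last char: 'i')
  sorted[1] = ai$ioeooi  (last char: 'i')
  sorted[2] = eooiai$io  (last char: 'o')
  sorted[3] = i$ioeooia  (last char: 'a')
  sorted[4] = iai$ioeoo  (last char: 'o')
  sorted[5] = ioeooiai$  (last char: '$')
  sorted[6] = oeooiai$i  (last char: 'i')
  sorted[7] = oiai$ioeo  (last char: 'o')
  sorted[8] = ooiai$ioe  (last char: 'e')
Last column: iioao$ioe
Original string S is at sorted index 5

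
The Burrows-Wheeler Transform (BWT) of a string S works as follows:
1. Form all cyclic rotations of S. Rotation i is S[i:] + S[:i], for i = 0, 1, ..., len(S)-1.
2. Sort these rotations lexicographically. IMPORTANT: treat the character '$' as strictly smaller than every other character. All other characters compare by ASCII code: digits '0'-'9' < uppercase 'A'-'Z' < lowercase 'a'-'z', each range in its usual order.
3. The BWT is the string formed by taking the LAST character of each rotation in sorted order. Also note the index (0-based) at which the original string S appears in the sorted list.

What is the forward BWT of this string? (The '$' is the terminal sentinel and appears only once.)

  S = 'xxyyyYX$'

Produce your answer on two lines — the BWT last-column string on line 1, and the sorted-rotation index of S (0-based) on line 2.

Answer: XYy$xyyx
3

Derivation:
All 8 rotations (rotation i = S[i:]+S[:i]):
  rot[0] = xxyyyYX$
  rot[1] = xyyyYX$x
  rot[2] = yyyYX$xx
  rot[3] = yyYX$xxy
  rot[4] = yYX$xxyy
  rot[5] = YX$xxyyy
  rot[6] = X$xxyyyY
  rot[7] = $xxyyyYX
Sorted (with $ < everything):
  sorted[0] = $xxyyyYX  (last char: 'X')
  sorted[1] = X$xxyyyY  (last char: 'Y')
  sorted[2] = YX$xxyyy  (last char: 'y')
  sorted[3] = xxyyyYX$  (last char: '$')
  sorted[4] = xyyyYX$x  (last char: 'x')
  sorted[5] = yYX$xxyy  (last char: 'y')
  sorted[6] = yyYX$xxy  (last char: 'y')
  sorted[7] = yyyYX$xx  (last char: 'x')
Last column: XYy$xyyx
Original string S is at sorted index 3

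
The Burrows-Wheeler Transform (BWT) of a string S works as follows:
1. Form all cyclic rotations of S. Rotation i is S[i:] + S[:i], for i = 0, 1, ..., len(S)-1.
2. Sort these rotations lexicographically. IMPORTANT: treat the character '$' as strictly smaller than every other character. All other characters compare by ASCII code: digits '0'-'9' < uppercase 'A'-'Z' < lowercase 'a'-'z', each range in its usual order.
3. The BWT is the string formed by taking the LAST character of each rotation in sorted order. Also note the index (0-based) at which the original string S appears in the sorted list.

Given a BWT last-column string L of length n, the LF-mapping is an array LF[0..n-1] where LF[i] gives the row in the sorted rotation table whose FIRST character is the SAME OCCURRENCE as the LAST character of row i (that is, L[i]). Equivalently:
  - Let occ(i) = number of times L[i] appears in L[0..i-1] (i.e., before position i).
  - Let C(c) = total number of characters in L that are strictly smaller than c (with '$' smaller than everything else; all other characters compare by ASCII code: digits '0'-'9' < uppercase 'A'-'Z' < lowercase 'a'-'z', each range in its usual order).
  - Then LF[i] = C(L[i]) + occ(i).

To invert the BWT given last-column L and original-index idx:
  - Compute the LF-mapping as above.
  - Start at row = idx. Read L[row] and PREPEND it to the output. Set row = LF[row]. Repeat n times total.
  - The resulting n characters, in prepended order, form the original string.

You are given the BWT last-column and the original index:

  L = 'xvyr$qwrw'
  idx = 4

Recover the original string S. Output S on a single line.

LF mapping: 7 4 8 2 0 1 5 3 6
Walk LF starting at row 4, prepending L[row]:
  step 1: row=4, L[4]='$', prepend. Next row=LF[4]=0
  step 2: row=0, L[0]='x', prepend. Next row=LF[0]=7
  step 3: row=7, L[7]='r', prepend. Next row=LF[7]=3
  step 4: row=3, L[3]='r', prepend. Next row=LF[3]=2
  step 5: row=2, L[2]='y', prepend. Next row=LF[2]=8
  step 6: row=8, L[8]='w', prepend. Next row=LF[8]=6
  step 7: row=6, L[6]='w', prepend. Next row=LF[6]=5
  step 8: row=5, L[5]='q', prepend. Next row=LF[5]=1
  step 9: row=1, L[1]='v', prepend. Next row=LF[1]=4
Reversed output: vqwwyrrx$

Answer: vqwwyrrx$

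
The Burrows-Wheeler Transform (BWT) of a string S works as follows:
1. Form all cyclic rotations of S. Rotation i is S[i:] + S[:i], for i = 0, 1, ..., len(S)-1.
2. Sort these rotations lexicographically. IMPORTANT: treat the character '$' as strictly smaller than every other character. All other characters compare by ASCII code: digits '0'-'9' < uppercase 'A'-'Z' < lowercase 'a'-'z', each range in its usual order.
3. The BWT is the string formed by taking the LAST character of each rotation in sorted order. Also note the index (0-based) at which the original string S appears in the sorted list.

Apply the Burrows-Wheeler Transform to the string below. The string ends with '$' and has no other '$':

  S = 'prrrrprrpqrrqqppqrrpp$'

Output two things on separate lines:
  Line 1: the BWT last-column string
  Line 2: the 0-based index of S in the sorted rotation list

Answer: pprqprr$qrpprrrrqprqrp
7

Derivation:
All 22 rotations (rotation i = S[i:]+S[:i]):
  rot[0] = prrrrprrpqrrqqppqrrpp$
  rot[1] = rrrrprrpqrrqqppqrrpp$p
  rot[2] = rrrprrpqrrqqppqrrpp$pr
  rot[3] = rrprrpqrrqqppqrrpp$prr
  rot[4] = rprrpqrrqqppqrrpp$prrr
  rot[5] = prrpqrrqqppqrrpp$prrrr
  rot[6] = rrpqrrqqppqrrpp$prrrrp
  rot[7] = rpqrrqqppqrrpp$prrrrpr
  rot[8] = pqrrqqppqrrpp$prrrrprr
  rot[9] = qrrqqppqrrpp$prrrrprrp
  rot[10] = rrqqppqrrpp$prrrrprrpq
  rot[11] = rqqppqrrpp$prrrrprrpqr
  rot[12] = qqppqrrpp$prrrrprrpqrr
  rot[13] = qppqrrpp$prrrrprrpqrrq
  rot[14] = ppqrrpp$prrrrprrpqrrqq
  rot[15] = pqrrpp$prrrrprrpqrrqqp
  rot[16] = qrrpp$prrrrprrpqrrqqpp
  rot[17] = rrpp$prrrrprrpqrrqqppq
  rot[18] = rpp$prrrrprrpqrrqqppqr
  rot[19] = pp$prrrrprrpqrrqqppqrr
  rot[20] = p$prrrrprrpqrrqqppqrrp
  rot[21] = $prrrrprrpqrrqqppqrrpp
Sorted (with $ < everything):
  sorted[0] = $prrrrprrpqrrqqppqrrpp  (last char: 'p')
  sorted[1] = p$prrrrprrpqrrqqppqrrp  (last char: 'p')
  sorted[2] = pp$prrrrprrpqrrqqppqrr  (last char: 'r')
  sorted[3] = ppqrrpp$prrrrprrpqrrqq  (last char: 'q')
  sorted[4] = pqrrpp$prrrrprrpqrrqqp  (last char: 'p')
  sorted[5] = pqrrqqppqrrpp$prrrrprr  (last char: 'r')
  sorted[6] = prrpqrrqqppqrrpp$prrrr  (last char: 'r')
  sorted[7] = prrrrprrpqrrqqppqrrpp$  (last char: '$')
  sorted[8] = qppqrrpp$prrrrprrpqrrq  (last char: 'q')
  sorted[9] = qqppqrrpp$prrrrprrpqrr  (last char: 'r')
  sorted[10] = qrrpp$prrrrprrpqrrqqpp  (last char: 'p')
  sorted[11] = qrrqqppqrrpp$prrrrprrp  (last char: 'p')
  sorted[12] = rpp$prrrrprrpqrrqqppqr  (last char: 'r')
  sorted[13] = rpqrrqqppqrrpp$prrrrpr  (last char: 'r')
  sorted[14] = rprrpqrrqqppqrrpp$prrr  (last char: 'r')
  sorted[15] = rqqppqrrpp$prrrrprrpqr  (last char: 'r')
  sorted[16] = rrpp$prrrrprrpqrrqqppq  (last char: 'q')
  sorted[17] = rrpqrrqqppqrrpp$prrrrp  (last char: 'p')
  sorted[18] = rrprrpqrrqqppqrrpp$prr  (last char: 'r')
  sorted[19] = rrqqppqrrpp$prrrrprrpq  (last char: 'q')
  sorted[20] = rrrprrpqrrqqppqrrpp$pr  (last char: 'r')
  sorted[21] = rrrrprrpqrrqqppqrrpp$p  (last char: 'p')
Last column: pprqprr$qrpprrrrqprqrp
Original string S is at sorted index 7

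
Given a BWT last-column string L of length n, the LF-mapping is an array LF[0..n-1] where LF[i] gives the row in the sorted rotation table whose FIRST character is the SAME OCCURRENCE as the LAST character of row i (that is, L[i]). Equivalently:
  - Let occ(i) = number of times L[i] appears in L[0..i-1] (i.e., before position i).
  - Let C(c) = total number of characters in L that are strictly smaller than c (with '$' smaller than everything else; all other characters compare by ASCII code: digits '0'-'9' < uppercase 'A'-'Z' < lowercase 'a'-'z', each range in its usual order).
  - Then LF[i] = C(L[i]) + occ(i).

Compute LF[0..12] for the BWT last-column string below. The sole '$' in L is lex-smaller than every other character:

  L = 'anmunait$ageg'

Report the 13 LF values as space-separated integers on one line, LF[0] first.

Answer: 1 9 8 12 10 2 7 11 0 3 5 4 6

Derivation:
Char counts: '$':1, 'a':3, 'e':1, 'g':2, 'i':1, 'm':1, 'n':2, 't':1, 'u':1
C (first-col start): C('$')=0, C('a')=1, C('e')=4, C('g')=5, C('i')=7, C('m')=8, C('n')=9, C('t')=11, C('u')=12
L[0]='a': occ=0, LF[0]=C('a')+0=1+0=1
L[1]='n': occ=0, LF[1]=C('n')+0=9+0=9
L[2]='m': occ=0, LF[2]=C('m')+0=8+0=8
L[3]='u': occ=0, LF[3]=C('u')+0=12+0=12
L[4]='n': occ=1, LF[4]=C('n')+1=9+1=10
L[5]='a': occ=1, LF[5]=C('a')+1=1+1=2
L[6]='i': occ=0, LF[6]=C('i')+0=7+0=7
L[7]='t': occ=0, LF[7]=C('t')+0=11+0=11
L[8]='$': occ=0, LF[8]=C('$')+0=0+0=0
L[9]='a': occ=2, LF[9]=C('a')+2=1+2=3
L[10]='g': occ=0, LF[10]=C('g')+0=5+0=5
L[11]='e': occ=0, LF[11]=C('e')+0=4+0=4
L[12]='g': occ=1, LF[12]=C('g')+1=5+1=6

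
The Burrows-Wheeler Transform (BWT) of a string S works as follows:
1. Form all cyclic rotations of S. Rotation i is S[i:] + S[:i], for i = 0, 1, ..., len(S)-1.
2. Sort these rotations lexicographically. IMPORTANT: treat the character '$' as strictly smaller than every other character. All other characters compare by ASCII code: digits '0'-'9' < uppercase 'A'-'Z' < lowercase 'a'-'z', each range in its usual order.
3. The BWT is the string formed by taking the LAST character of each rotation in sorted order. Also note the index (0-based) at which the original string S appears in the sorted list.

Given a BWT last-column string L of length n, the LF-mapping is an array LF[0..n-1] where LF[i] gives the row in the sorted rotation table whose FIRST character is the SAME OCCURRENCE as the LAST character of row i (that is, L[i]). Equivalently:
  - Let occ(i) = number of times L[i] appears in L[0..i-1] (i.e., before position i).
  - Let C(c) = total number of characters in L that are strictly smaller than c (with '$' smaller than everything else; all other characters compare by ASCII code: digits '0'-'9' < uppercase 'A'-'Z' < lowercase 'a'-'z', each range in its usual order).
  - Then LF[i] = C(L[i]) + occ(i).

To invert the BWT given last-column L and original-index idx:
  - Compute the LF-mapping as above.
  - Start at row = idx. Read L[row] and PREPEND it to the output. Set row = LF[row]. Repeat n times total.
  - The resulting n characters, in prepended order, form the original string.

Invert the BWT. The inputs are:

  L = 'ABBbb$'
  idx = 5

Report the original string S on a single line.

Answer: bbBBA$

Derivation:
LF mapping: 1 2 3 4 5 0
Walk LF starting at row 5, prepending L[row]:
  step 1: row=5, L[5]='$', prepend. Next row=LF[5]=0
  step 2: row=0, L[0]='A', prepend. Next row=LF[0]=1
  step 3: row=1, L[1]='B', prepend. Next row=LF[1]=2
  step 4: row=2, L[2]='B', prepend. Next row=LF[2]=3
  step 5: row=3, L[3]='b', prepend. Next row=LF[3]=4
  step 6: row=4, L[4]='b', prepend. Next row=LF[4]=5
Reversed output: bbBBA$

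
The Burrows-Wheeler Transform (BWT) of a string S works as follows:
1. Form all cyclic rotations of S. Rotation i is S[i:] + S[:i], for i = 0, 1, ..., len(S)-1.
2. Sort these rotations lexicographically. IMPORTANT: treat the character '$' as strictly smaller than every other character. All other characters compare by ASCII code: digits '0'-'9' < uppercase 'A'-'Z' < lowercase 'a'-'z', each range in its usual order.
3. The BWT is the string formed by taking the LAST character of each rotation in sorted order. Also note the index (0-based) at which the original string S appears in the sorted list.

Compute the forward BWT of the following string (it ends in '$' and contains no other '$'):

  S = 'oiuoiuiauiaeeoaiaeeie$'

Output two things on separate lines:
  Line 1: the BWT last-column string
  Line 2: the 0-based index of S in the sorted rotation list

Answer: eiioiiaaeeauueooeu$aii
18

Derivation:
All 22 rotations (rotation i = S[i:]+S[:i]):
  rot[0] = oiuoiuiauiaeeoaiaeeie$
  rot[1] = iuoiuiauiaeeoaiaeeie$o
  rot[2] = uoiuiauiaeeoaiaeeie$oi
  rot[3] = oiuiauiaeeoaiaeeie$oiu
  rot[4] = iuiauiaeeoaiaeeie$oiuo
  rot[5] = uiauiaeeoaiaeeie$oiuoi
  rot[6] = iauiaeeoaiaeeie$oiuoiu
  rot[7] = auiaeeoaiaeeie$oiuoiui
  rot[8] = uiaeeoaiaeeie$oiuoiuia
  rot[9] = iaeeoaiaeeie$oiuoiuiau
  rot[10] = aeeoaiaeeie$oiuoiuiaui
  rot[11] = eeoaiaeeie$oiuoiuiauia
  rot[12] = eoaiaeeie$oiuoiuiauiae
  rot[13] = oaiaeeie$oiuoiuiauiaee
  rot[14] = aiaeeie$oiuoiuiauiaeeo
  rot[15] = iaeeie$oiuoiuiauiaeeoa
  rot[16] = aeeie$oiuoiuiauiaeeoai
  rot[17] = eeie$oiuoiuiauiaeeoaia
  rot[18] = eie$oiuoiuiauiaeeoaiae
  rot[19] = ie$oiuoiuiauiaeeoaiaee
  rot[20] = e$oiuoiuiauiaeeoaiaeei
  rot[21] = $oiuoiuiauiaeeoaiaeeie
Sorted (with $ < everything):
  sorted[0] = $oiuoiuiauiaeeoaiaeeie  (last char: 'e')
  sorted[1] = aeeie$oiuoiuiauiaeeoai  (last char: 'i')
  sorted[2] = aeeoaiaeeie$oiuoiuiaui  (last char: 'i')
  sorted[3] = aiaeeie$oiuoiuiauiaeeo  (last char: 'o')
  sorted[4] = auiaeeoaiaeeie$oiuoiui  (last char: 'i')
  sorted[5] = e$oiuoiuiauiaeeoaiaeei  (last char: 'i')
  sorted[6] = eeie$oiuoiuiauiaeeoaia  (last char: 'a')
  sorted[7] = eeoaiaeeie$oiuoiuiauia  (last char: 'a')
  sorted[8] = eie$oiuoiuiauiaeeoaiae  (last char: 'e')
  sorted[9] = eoaiaeeie$oiuoiuiauiae  (last char: 'e')
  sorted[10] = iaeeie$oiuoiuiauiaeeoa  (last char: 'a')
  sorted[11] = iaeeoaiaeeie$oiuoiuiau  (last char: 'u')
  sorted[12] = iauiaeeoaiaeeie$oiuoiu  (last char: 'u')
  sorted[13] = ie$oiuoiuiauiaeeoaiaee  (last char: 'e')
  sorted[14] = iuiauiaeeoaiaeeie$oiuo  (last char: 'o')
  sorted[15] = iuoiuiauiaeeoaiaeeie$o  (last char: 'o')
  sorted[16] = oaiaeeie$oiuoiuiauiaee  (last char: 'e')
  sorted[17] = oiuiauiaeeoaiaeeie$oiu  (last char: 'u')
  sorted[18] = oiuoiuiauiaeeoaiaeeie$  (last char: '$')
  sorted[19] = uiaeeoaiaeeie$oiuoiuia  (last char: 'a')
  sorted[20] = uiauiaeeoaiaeeie$oiuoi  (last char: 'i')
  sorted[21] = uoiuiauiaeeoaiaeeie$oi  (last char: 'i')
Last column: eiioiiaaeeauueooeu$aii
Original string S is at sorted index 18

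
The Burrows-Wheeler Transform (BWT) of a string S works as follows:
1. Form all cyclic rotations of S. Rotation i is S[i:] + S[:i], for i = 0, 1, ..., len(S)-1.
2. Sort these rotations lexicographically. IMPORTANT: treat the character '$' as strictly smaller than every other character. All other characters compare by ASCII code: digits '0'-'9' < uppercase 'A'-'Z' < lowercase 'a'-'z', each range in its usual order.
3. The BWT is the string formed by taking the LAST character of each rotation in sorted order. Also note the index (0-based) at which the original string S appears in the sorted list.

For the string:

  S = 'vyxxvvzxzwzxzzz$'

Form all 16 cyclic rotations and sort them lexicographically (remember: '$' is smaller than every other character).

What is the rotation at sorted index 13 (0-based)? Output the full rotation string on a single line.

Answer: zxzzz$vyxxvvzxzw

Derivation:
All 16 rotations (rotation i = S[i:]+S[:i]):
  rot[0] = vyxxvvzxzwzxzzz$
  rot[1] = yxxvvzxzwzxzzz$v
  rot[2] = xxvvzxzwzxzzz$vy
  rot[3] = xvvzxzwzxzzz$vyx
  rot[4] = vvzxzwzxzzz$vyxx
  rot[5] = vzxzwzxzzz$vyxxv
  rot[6] = zxzwzxzzz$vyxxvv
  rot[7] = xzwzxzzz$vyxxvvz
  rot[8] = zwzxzzz$vyxxvvzx
  rot[9] = wzxzzz$vyxxvvzxz
  rot[10] = zxzzz$vyxxvvzxzw
  rot[11] = xzzz$vyxxvvzxzwz
  rot[12] = zzz$vyxxvvzxzwzx
  rot[13] = zz$vyxxvvzxzwzxz
  rot[14] = z$vyxxvvzxzwzxzz
  rot[15] = $vyxxvvzxzwzxzzz
Sorted (with $ < everything):
  sorted[0] = $vyxxvvzxzwzxzzz
  sorted[1] = vvzxzwzxzzz$vyxx
  sorted[2] = vyxxvvzxzwzxzzz$
  sorted[3] = vzxzwzxzzz$vyxxv
  sorted[4] = wzxzzz$vyxxvvzxz
  sorted[5] = xvvzxzwzxzzz$vyx
  sorted[6] = xxvvzxzwzxzzz$vy
  sorted[7] = xzwzxzzz$vyxxvvz
  sorted[8] = xzzz$vyxxvvzxzwz
  sorted[9] = yxxvvzxzwzxzzz$v
  sorted[10] = z$vyxxvvzxzwzxzz
  sorted[11] = zwzxzzz$vyxxvvzx
  sorted[12] = zxzwzxzzz$vyxxvv
  sorted[13] = zxzzz$vyxxvvzxzw
  sorted[14] = zz$vyxxvvzxzwzxz
  sorted[15] = zzz$vyxxvvzxzwzx
sorted[13] = zxzzz$vyxxvvzxzw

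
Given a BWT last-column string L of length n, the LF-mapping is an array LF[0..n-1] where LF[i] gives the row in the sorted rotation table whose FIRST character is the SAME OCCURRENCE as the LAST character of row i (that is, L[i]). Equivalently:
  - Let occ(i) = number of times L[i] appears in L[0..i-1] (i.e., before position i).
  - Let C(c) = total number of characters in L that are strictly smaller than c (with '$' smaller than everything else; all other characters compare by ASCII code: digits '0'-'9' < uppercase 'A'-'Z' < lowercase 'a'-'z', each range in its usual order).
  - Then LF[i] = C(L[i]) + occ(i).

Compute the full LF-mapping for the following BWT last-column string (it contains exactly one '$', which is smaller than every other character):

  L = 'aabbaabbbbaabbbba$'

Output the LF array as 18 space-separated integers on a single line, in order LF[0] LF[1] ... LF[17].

Char counts: '$':1, 'a':7, 'b':10
C (first-col start): C('$')=0, C('a')=1, C('b')=8
L[0]='a': occ=0, LF[0]=C('a')+0=1+0=1
L[1]='a': occ=1, LF[1]=C('a')+1=1+1=2
L[2]='b': occ=0, LF[2]=C('b')+0=8+0=8
L[3]='b': occ=1, LF[3]=C('b')+1=8+1=9
L[4]='a': occ=2, LF[4]=C('a')+2=1+2=3
L[5]='a': occ=3, LF[5]=C('a')+3=1+3=4
L[6]='b': occ=2, LF[6]=C('b')+2=8+2=10
L[7]='b': occ=3, LF[7]=C('b')+3=8+3=11
L[8]='b': occ=4, LF[8]=C('b')+4=8+4=12
L[9]='b': occ=5, LF[9]=C('b')+5=8+5=13
L[10]='a': occ=4, LF[10]=C('a')+4=1+4=5
L[11]='a': occ=5, LF[11]=C('a')+5=1+5=6
L[12]='b': occ=6, LF[12]=C('b')+6=8+6=14
L[13]='b': occ=7, LF[13]=C('b')+7=8+7=15
L[14]='b': occ=8, LF[14]=C('b')+8=8+8=16
L[15]='b': occ=9, LF[15]=C('b')+9=8+9=17
L[16]='a': occ=6, LF[16]=C('a')+6=1+6=7
L[17]='$': occ=0, LF[17]=C('$')+0=0+0=0

Answer: 1 2 8 9 3 4 10 11 12 13 5 6 14 15 16 17 7 0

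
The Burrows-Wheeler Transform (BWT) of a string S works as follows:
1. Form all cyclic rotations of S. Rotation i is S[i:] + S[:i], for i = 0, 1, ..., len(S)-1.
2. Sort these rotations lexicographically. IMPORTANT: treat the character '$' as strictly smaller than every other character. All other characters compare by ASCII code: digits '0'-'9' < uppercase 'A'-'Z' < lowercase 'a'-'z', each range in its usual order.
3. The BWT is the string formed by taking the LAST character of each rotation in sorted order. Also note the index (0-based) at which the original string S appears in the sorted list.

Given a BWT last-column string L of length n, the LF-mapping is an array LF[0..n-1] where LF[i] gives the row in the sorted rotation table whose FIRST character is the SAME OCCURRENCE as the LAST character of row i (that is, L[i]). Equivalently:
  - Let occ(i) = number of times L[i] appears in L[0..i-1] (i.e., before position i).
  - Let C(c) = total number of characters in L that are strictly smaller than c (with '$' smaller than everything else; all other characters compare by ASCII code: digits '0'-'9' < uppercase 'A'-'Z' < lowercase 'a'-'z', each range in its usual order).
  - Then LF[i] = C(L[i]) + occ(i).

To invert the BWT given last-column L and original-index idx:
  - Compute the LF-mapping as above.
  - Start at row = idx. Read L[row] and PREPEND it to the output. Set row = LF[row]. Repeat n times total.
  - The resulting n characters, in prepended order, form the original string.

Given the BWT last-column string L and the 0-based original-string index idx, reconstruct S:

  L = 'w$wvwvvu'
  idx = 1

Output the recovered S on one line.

Answer: uwvwvvw$

Derivation:
LF mapping: 5 0 6 2 7 3 4 1
Walk LF starting at row 1, prepending L[row]:
  step 1: row=1, L[1]='$', prepend. Next row=LF[1]=0
  step 2: row=0, L[0]='w', prepend. Next row=LF[0]=5
  step 3: row=5, L[5]='v', prepend. Next row=LF[5]=3
  step 4: row=3, L[3]='v', prepend. Next row=LF[3]=2
  step 5: row=2, L[2]='w', prepend. Next row=LF[2]=6
  step 6: row=6, L[6]='v', prepend. Next row=LF[6]=4
  step 7: row=4, L[4]='w', prepend. Next row=LF[4]=7
  step 8: row=7, L[7]='u', prepend. Next row=LF[7]=1
Reversed output: uwvwvvw$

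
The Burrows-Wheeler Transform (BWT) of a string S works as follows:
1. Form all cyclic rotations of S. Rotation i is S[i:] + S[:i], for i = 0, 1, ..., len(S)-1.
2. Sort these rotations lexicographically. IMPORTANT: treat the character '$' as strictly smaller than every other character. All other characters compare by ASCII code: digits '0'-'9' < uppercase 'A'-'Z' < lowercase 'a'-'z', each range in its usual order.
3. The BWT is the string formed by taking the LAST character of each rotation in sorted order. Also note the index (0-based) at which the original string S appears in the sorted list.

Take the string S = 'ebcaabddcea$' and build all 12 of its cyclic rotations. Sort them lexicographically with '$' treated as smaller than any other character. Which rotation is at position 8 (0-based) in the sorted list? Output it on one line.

Answer: dcea$ebcaabd

Derivation:
All 12 rotations (rotation i = S[i:]+S[:i]):
  rot[0] = ebcaabddcea$
  rot[1] = bcaabddcea$e
  rot[2] = caabddcea$eb
  rot[3] = aabddcea$ebc
  rot[4] = abddcea$ebca
  rot[5] = bddcea$ebcaa
  rot[6] = ddcea$ebcaab
  rot[7] = dcea$ebcaabd
  rot[8] = cea$ebcaabdd
  rot[9] = ea$ebcaabddc
  rot[10] = a$ebcaabddce
  rot[11] = $ebcaabddcea
Sorted (with $ < everything):
  sorted[0] = $ebcaabddcea
  sorted[1] = a$ebcaabddce
  sorted[2] = aabddcea$ebc
  sorted[3] = abddcea$ebca
  sorted[4] = bcaabddcea$e
  sorted[5] = bddcea$ebcaa
  sorted[6] = caabddcea$eb
  sorted[7] = cea$ebcaabdd
  sorted[8] = dcea$ebcaabd
  sorted[9] = ddcea$ebcaab
  sorted[10] = ea$ebcaabddc
  sorted[11] = ebcaabddcea$
sorted[8] = dcea$ebcaabd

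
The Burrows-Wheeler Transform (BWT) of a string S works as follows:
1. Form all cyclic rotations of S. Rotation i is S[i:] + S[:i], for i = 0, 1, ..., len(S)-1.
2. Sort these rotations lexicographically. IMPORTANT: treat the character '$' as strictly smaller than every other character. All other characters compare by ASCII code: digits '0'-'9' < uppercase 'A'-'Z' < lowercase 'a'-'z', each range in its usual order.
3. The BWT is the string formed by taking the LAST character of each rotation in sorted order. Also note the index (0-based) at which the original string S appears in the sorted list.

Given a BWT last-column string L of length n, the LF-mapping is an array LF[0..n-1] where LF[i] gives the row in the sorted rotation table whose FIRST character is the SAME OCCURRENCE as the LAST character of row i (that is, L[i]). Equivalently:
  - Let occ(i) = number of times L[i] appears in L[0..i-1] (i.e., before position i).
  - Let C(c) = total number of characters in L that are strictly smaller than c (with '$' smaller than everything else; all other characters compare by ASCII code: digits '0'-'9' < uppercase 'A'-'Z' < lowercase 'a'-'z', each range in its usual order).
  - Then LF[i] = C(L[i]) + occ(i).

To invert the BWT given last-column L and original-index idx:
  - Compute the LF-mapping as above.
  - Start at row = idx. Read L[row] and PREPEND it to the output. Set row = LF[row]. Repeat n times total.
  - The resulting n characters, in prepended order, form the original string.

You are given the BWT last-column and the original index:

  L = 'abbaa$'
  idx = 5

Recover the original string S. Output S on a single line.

LF mapping: 1 4 5 2 3 0
Walk LF starting at row 5, prepending L[row]:
  step 1: row=5, L[5]='$', prepend. Next row=LF[5]=0
  step 2: row=0, L[0]='a', prepend. Next row=LF[0]=1
  step 3: row=1, L[1]='b', prepend. Next row=LF[1]=4
  step 4: row=4, L[4]='a', prepend. Next row=LF[4]=3
  step 5: row=3, L[3]='a', prepend. Next row=LF[3]=2
  step 6: row=2, L[2]='b', prepend. Next row=LF[2]=5
Reversed output: baaba$

Answer: baaba$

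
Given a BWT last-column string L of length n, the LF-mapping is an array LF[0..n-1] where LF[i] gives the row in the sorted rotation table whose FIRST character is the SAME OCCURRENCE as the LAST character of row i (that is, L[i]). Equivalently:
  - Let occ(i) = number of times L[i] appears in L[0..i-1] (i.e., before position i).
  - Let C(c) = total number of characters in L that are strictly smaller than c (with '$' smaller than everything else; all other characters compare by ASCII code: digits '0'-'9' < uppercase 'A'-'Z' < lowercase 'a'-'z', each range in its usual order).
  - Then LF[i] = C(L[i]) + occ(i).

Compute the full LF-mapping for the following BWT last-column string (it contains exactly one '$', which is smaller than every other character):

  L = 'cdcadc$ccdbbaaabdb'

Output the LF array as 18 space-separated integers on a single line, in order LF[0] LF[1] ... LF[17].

Char counts: '$':1, 'a':4, 'b':4, 'c':5, 'd':4
C (first-col start): C('$')=0, C('a')=1, C('b')=5, C('c')=9, C('d')=14
L[0]='c': occ=0, LF[0]=C('c')+0=9+0=9
L[1]='d': occ=0, LF[1]=C('d')+0=14+0=14
L[2]='c': occ=1, LF[2]=C('c')+1=9+1=10
L[3]='a': occ=0, LF[3]=C('a')+0=1+0=1
L[4]='d': occ=1, LF[4]=C('d')+1=14+1=15
L[5]='c': occ=2, LF[5]=C('c')+2=9+2=11
L[6]='$': occ=0, LF[6]=C('$')+0=0+0=0
L[7]='c': occ=3, LF[7]=C('c')+3=9+3=12
L[8]='c': occ=4, LF[8]=C('c')+4=9+4=13
L[9]='d': occ=2, LF[9]=C('d')+2=14+2=16
L[10]='b': occ=0, LF[10]=C('b')+0=5+0=5
L[11]='b': occ=1, LF[11]=C('b')+1=5+1=6
L[12]='a': occ=1, LF[12]=C('a')+1=1+1=2
L[13]='a': occ=2, LF[13]=C('a')+2=1+2=3
L[14]='a': occ=3, LF[14]=C('a')+3=1+3=4
L[15]='b': occ=2, LF[15]=C('b')+2=5+2=7
L[16]='d': occ=3, LF[16]=C('d')+3=14+3=17
L[17]='b': occ=3, LF[17]=C('b')+3=5+3=8

Answer: 9 14 10 1 15 11 0 12 13 16 5 6 2 3 4 7 17 8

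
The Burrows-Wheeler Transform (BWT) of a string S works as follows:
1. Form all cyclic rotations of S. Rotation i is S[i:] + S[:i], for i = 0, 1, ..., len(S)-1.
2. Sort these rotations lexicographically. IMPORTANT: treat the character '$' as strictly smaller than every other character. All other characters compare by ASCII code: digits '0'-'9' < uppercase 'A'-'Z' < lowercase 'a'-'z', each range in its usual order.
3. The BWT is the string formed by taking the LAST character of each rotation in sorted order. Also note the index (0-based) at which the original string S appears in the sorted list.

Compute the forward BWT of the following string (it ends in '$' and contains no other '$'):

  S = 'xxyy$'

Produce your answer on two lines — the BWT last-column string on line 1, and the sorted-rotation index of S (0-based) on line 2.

Answer: y$xyx
1

Derivation:
All 5 rotations (rotation i = S[i:]+S[:i]):
  rot[0] = xxyy$
  rot[1] = xyy$x
  rot[2] = yy$xx
  rot[3] = y$xxy
  rot[4] = $xxyy
Sorted (with $ < everything):
  sorted[0] = $xxyy  (last char: 'y')
  sorted[1] = xxyy$  (last char: '$')
  sorted[2] = xyy$x  (last char: 'x')
  sorted[3] = y$xxy  (last char: 'y')
  sorted[4] = yy$xx  (last char: 'x')
Last column: y$xyx
Original string S is at sorted index 1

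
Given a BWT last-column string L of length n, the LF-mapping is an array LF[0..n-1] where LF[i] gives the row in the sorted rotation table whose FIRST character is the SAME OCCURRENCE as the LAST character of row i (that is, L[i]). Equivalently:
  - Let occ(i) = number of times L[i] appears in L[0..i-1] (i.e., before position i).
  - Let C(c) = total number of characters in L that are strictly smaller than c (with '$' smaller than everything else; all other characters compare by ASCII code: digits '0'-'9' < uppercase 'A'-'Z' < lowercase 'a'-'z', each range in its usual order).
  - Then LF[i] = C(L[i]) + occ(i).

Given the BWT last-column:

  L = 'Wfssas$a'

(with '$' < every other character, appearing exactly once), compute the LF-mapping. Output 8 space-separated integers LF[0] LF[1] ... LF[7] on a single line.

Answer: 1 4 5 6 2 7 0 3

Derivation:
Char counts: '$':1, 'W':1, 'a':2, 'f':1, 's':3
C (first-col start): C('$')=0, C('W')=1, C('a')=2, C('f')=4, C('s')=5
L[0]='W': occ=0, LF[0]=C('W')+0=1+0=1
L[1]='f': occ=0, LF[1]=C('f')+0=4+0=4
L[2]='s': occ=0, LF[2]=C('s')+0=5+0=5
L[3]='s': occ=1, LF[3]=C('s')+1=5+1=6
L[4]='a': occ=0, LF[4]=C('a')+0=2+0=2
L[5]='s': occ=2, LF[5]=C('s')+2=5+2=7
L[6]='$': occ=0, LF[6]=C('$')+0=0+0=0
L[7]='a': occ=1, LF[7]=C('a')+1=2+1=3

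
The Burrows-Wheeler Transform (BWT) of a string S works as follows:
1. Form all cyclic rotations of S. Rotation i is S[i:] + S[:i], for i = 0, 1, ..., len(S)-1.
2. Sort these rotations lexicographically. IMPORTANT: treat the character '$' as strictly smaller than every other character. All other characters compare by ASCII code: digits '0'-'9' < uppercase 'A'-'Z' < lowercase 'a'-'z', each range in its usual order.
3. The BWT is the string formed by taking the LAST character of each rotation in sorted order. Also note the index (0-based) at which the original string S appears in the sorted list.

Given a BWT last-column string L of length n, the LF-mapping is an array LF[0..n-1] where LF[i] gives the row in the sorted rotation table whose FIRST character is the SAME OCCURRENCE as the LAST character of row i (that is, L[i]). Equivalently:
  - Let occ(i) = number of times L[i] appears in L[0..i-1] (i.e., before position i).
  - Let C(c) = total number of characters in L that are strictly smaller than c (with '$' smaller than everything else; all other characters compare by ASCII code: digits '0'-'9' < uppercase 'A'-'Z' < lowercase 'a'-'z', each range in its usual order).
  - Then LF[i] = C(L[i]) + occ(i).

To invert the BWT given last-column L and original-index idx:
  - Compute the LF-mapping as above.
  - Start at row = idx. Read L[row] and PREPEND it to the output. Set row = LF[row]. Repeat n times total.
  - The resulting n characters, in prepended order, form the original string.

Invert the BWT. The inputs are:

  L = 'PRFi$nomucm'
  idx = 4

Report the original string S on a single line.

LF mapping: 2 3 1 5 0 8 9 6 10 4 7
Walk LF starting at row 4, prepending L[row]:
  step 1: row=4, L[4]='$', prepend. Next row=LF[4]=0
  step 2: row=0, L[0]='P', prepend. Next row=LF[0]=2
  step 3: row=2, L[2]='F', prepend. Next row=LF[2]=1
  step 4: row=1, L[1]='R', prepend. Next row=LF[1]=3
  step 5: row=3, L[3]='i', prepend. Next row=LF[3]=5
  step 6: row=5, L[5]='n', prepend. Next row=LF[5]=8
  step 7: row=8, L[8]='u', prepend. Next row=LF[8]=10
  step 8: row=10, L[10]='m', prepend. Next row=LF[10]=7
  step 9: row=7, L[7]='m', prepend. Next row=LF[7]=6
  step 10: row=6, L[6]='o', prepend. Next row=LF[6]=9
  step 11: row=9, L[9]='c', prepend. Next row=LF[9]=4
Reversed output: communiRFP$

Answer: communiRFP$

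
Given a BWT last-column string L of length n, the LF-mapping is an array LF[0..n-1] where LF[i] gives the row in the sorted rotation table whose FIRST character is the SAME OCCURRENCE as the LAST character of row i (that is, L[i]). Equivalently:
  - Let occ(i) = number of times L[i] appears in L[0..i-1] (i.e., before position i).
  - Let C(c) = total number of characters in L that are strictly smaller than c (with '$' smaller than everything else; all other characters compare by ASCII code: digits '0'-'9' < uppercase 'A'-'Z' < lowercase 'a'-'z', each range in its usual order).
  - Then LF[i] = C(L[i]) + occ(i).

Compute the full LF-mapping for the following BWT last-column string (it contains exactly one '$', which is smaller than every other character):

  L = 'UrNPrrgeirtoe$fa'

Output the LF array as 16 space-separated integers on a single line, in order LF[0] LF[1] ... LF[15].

Answer: 3 11 1 2 12 13 8 5 9 14 15 10 6 0 7 4

Derivation:
Char counts: '$':1, 'N':1, 'P':1, 'U':1, 'a':1, 'e':2, 'f':1, 'g':1, 'i':1, 'o':1, 'r':4, 't':1
C (first-col start): C('$')=0, C('N')=1, C('P')=2, C('U')=3, C('a')=4, C('e')=5, C('f')=7, C('g')=8, C('i')=9, C('o')=10, C('r')=11, C('t')=15
L[0]='U': occ=0, LF[0]=C('U')+0=3+0=3
L[1]='r': occ=0, LF[1]=C('r')+0=11+0=11
L[2]='N': occ=0, LF[2]=C('N')+0=1+0=1
L[3]='P': occ=0, LF[3]=C('P')+0=2+0=2
L[4]='r': occ=1, LF[4]=C('r')+1=11+1=12
L[5]='r': occ=2, LF[5]=C('r')+2=11+2=13
L[6]='g': occ=0, LF[6]=C('g')+0=8+0=8
L[7]='e': occ=0, LF[7]=C('e')+0=5+0=5
L[8]='i': occ=0, LF[8]=C('i')+0=9+0=9
L[9]='r': occ=3, LF[9]=C('r')+3=11+3=14
L[10]='t': occ=0, LF[10]=C('t')+0=15+0=15
L[11]='o': occ=0, LF[11]=C('o')+0=10+0=10
L[12]='e': occ=1, LF[12]=C('e')+1=5+1=6
L[13]='$': occ=0, LF[13]=C('$')+0=0+0=0
L[14]='f': occ=0, LF[14]=C('f')+0=7+0=7
L[15]='a': occ=0, LF[15]=C('a')+0=4+0=4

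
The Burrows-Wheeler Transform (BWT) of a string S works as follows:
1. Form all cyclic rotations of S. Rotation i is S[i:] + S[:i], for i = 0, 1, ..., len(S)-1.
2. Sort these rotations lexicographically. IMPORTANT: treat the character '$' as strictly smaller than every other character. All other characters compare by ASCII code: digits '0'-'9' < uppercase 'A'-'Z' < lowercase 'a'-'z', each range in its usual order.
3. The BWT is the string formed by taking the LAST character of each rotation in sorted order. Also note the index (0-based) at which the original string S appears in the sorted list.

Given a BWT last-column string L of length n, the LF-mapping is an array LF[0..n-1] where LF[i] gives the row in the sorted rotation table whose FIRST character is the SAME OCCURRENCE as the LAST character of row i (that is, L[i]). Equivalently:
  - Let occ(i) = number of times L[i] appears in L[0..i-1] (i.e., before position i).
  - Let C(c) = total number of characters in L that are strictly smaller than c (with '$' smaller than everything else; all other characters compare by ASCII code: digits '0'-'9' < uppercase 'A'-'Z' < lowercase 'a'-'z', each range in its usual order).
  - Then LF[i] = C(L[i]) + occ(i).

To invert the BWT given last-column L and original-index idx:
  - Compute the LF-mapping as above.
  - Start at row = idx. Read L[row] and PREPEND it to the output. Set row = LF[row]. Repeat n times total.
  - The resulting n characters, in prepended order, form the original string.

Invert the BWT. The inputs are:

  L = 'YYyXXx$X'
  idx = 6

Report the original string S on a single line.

Answer: xYXXyXY$

Derivation:
LF mapping: 4 5 7 1 2 6 0 3
Walk LF starting at row 6, prepending L[row]:
  step 1: row=6, L[6]='$', prepend. Next row=LF[6]=0
  step 2: row=0, L[0]='Y', prepend. Next row=LF[0]=4
  step 3: row=4, L[4]='X', prepend. Next row=LF[4]=2
  step 4: row=2, L[2]='y', prepend. Next row=LF[2]=7
  step 5: row=7, L[7]='X', prepend. Next row=LF[7]=3
  step 6: row=3, L[3]='X', prepend. Next row=LF[3]=1
  step 7: row=1, L[1]='Y', prepend. Next row=LF[1]=5
  step 8: row=5, L[5]='x', prepend. Next row=LF[5]=6
Reversed output: xYXXyXY$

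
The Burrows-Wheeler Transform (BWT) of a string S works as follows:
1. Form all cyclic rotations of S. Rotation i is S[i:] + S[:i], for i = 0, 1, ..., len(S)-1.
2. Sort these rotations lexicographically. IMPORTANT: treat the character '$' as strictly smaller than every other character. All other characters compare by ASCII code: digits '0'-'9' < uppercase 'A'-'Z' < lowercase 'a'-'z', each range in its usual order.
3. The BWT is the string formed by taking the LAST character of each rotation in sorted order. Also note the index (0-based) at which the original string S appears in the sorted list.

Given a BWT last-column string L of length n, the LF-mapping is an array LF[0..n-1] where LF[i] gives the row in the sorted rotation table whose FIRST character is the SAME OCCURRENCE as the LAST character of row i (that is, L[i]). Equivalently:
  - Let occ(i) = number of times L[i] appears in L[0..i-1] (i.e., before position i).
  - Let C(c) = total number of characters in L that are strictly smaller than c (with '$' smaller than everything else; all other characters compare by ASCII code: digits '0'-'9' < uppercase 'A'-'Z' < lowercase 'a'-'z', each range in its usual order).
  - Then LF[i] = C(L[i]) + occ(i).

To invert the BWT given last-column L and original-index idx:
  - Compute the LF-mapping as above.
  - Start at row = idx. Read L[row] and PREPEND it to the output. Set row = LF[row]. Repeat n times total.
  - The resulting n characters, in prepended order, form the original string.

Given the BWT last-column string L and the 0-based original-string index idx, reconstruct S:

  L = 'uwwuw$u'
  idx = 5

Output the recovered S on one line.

LF mapping: 1 4 5 2 6 0 3
Walk LF starting at row 5, prepending L[row]:
  step 1: row=5, L[5]='$', prepend. Next row=LF[5]=0
  step 2: row=0, L[0]='u', prepend. Next row=LF[0]=1
  step 3: row=1, L[1]='w', prepend. Next row=LF[1]=4
  step 4: row=4, L[4]='w', prepend. Next row=LF[4]=6
  step 5: row=6, L[6]='u', prepend. Next row=LF[6]=3
  step 6: row=3, L[3]='u', prepend. Next row=LF[3]=2
  step 7: row=2, L[2]='w', prepend. Next row=LF[2]=5
Reversed output: wuuwwu$

Answer: wuuwwu$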